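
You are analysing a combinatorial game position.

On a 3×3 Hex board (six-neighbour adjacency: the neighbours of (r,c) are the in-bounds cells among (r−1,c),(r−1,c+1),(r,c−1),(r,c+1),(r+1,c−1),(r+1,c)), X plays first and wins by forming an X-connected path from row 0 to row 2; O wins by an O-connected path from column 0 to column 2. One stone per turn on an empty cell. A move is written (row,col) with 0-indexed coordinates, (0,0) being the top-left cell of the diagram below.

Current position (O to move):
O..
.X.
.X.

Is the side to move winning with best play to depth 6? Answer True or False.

O winning at [O../.X./.X.]: False

p1 O@[O../.X./.X.]: (0,1)[OO./.X./.X.]-1* (0,2)[O.O/.X./.X.]-1 (1,0)[O../OX./.X.]-1 (1,2)[O../.XO/.X.]-1 (2,0)[O../.X./OX.]-1 (2,2)[O../.X./.XO]-1
p2 X@[OO./.X./.X.]: (0,2)[OOX/.X./.X.]+1* (1,0)[OO./XX./.X.]-1 (1,2)[OO./.XX/.X.]-1 (2,0)[OO./.X./XX.]-1 (2,2)[OO./.X./.XX]-1
p3 O@[OOX/.X./.X.] terminal -1; root [O../.X./.X.] d6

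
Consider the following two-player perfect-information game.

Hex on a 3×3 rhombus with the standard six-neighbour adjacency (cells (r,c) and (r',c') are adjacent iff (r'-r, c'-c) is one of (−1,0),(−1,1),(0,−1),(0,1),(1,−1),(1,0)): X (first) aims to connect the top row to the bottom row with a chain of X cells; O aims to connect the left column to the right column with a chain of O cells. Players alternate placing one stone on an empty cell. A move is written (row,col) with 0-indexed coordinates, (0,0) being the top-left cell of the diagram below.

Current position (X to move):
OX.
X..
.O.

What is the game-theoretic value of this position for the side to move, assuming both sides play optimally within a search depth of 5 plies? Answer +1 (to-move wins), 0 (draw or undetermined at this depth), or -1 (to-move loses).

value(OX./X../.O., X) = +1

[OX./X../.O.] X move#1: (0,2):-1/OXX/X../.O., (1,1):-1/OX./XX./.O., (1,2):+1/OX./X.X/.O.*, (2,0):+1/OX./X../XO., (2,2):+1/OX./X../.OX
[OX./X.X/.O.] O move#2: (0,2):-1/OXO/X.X/.O.*, (1,1):-1/OX./XOX/.O., (2,0):-1/OX./X.X/OO., (2,2):-1/OX./X.X/.OO
[OXO/X.X/.O.] X move#3: (1,1):+1/OXO/XXX/.O.*, (2,0):+1/OXO/X.X/XO., (2,2):+1/OXO/X.X/.OX
[OXO/XXX/.O.] O move#4: (2,0):-1/OXO/XXX/OO.*, (2,2):-1/OXO/XXX/.OO
[OXO/XXX/OO.] X move#5: (2,2):+1/OXO/XXX/OOX*
[OXO/XXX/OOX] end (terminal -1, O#6); searched OX./X../.O. to 5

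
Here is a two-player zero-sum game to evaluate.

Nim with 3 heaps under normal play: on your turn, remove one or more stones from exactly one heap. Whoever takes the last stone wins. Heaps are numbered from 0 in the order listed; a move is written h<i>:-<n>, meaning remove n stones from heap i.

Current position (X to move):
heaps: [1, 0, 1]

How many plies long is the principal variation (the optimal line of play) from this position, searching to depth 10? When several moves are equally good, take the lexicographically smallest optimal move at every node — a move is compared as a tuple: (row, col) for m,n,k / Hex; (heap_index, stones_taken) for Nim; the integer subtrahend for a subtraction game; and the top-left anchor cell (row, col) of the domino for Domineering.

ply 1, X at (1,0,1) | h0:-1=-1→(0,0,1)*; h2:-1=-1→(1,0,0)
ply 2, O at (0,0,1) | h2:-1=+1→(0,0,0)*
ply 3: (0,0,0) is terminal -1 (X); from (1,0,1) depth 10

PV length from [(1,0,1)]: 2 plies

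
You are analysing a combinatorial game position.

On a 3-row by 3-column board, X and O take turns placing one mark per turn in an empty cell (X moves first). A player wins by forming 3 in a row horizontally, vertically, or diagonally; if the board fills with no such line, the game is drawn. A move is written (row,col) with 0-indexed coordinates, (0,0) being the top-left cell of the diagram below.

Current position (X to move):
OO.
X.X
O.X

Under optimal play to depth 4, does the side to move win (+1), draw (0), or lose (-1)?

value(OO./X.X/O.X, X) = +1

[OO./X.X/O.X] X move#1: (0,2):+1/OOX/X.X/O.X*, (1,1):+1/OO./XXX/O.X, (2,1):-1/OO./X.X/OXX
[OOX/X.X/O.X] end (terminal -1, O#2); searched OO./X.X/O.X to 4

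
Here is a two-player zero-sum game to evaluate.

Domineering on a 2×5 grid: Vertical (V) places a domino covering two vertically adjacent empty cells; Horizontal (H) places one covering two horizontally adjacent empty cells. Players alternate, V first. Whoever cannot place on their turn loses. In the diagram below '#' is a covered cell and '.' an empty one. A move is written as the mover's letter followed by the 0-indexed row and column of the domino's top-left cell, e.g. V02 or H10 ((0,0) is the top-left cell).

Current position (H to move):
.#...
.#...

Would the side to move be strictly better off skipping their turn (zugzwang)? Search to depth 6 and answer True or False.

[.#.../.#...] H move#1: H02:-1/.###./.#...*, H03:-1/.#.##/.#..., H12:-1/.#.../.###., H13:-1/.#.../.#.##
[.###./.#...] V move#2: V00:-1/####./##..., V04:+1/.####/.#..#*
[.####/.#..#] H move#3: H12:-1/.####/.####*
[.####/.####] V move#4: V00:+1/#####/#####*
[#####/#####] end (terminal -1, H#5); searched .#.../.#... to 6
pass branch (V moves first from the same position):
  | [.#.../.#...] V move#1: V00:-1/##.../##..., V02:-1/.##../.##.., V03:+1/.#.#./.#.#.*, V04:-1/.#..#/.#..#
  | [.#.#./.#.#.] end (terminal -1, H#2); searched .#.../.#... to 6
H moving scores -1; H passing scores -1

zugzwang(.#.../.#..., H) = False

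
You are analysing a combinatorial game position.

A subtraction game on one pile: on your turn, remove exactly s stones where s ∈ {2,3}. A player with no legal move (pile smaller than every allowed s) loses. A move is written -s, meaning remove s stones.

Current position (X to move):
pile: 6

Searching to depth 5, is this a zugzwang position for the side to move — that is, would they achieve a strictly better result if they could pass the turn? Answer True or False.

zugzwang(6, X) = True

[6] X move#1: -2:-1/4*, -3:-1/3
[4] O move#2: -2:-1/2, -3:+1/1*
[1] end (terminal -1, X#3); searched 6 to 5
if X skipped the turn, O would face:
~ [6] O move#1: -2:-1/4*, -3:-1/3
~ [4] X move#2: -2:-1/2, -3:+1/1*
~ [1] end (terminal -1, O#3); searched 6 to 5
compare (X): move=-1 vs pass=+1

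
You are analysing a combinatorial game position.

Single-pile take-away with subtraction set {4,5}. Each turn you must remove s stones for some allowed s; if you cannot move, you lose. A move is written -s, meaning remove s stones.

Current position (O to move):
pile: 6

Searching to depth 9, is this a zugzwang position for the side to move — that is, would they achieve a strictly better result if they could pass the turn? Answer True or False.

ply 1, O at 6 | -4=+1→2*; -5=+1→1
ply 2: 2 is terminal -1 (X); from 6 depth 9
pass branch (X moves first from the same position):
  | ply 1, X at 6 | -4=+1→2*; -5=+1→1
  | ply 2: 2 is terminal -1 (O); from 6 depth 9
O moving scores +1; O passing scores -1

zugzwang(6, O) = False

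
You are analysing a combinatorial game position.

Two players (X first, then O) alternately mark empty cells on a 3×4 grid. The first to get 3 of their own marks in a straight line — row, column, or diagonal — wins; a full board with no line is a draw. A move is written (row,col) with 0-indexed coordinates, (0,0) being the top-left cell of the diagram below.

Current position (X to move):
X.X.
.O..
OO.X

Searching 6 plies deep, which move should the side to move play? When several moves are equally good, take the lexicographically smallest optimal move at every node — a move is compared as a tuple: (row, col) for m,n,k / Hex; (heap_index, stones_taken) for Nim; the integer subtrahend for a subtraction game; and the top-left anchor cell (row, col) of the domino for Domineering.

p1 X@[X.X./.O../OO.X]: (0,1)[XXX./.O../OO.X]+1* (0,3)[X.XX/.O../OO.X]-1 (1,0)[X.X./XO../OO.X]-1 (1,2)[X.X./.OX./OO.X]-1 (1,3)[X.X./.O.X/OO.X]-1 (2,2)[X.X./.O../OOXX]-1
p2 O@[XXX./.O../OO.X] terminal -1; root [X.X./.O../OO.X] d6

X's best at [X.X./.O../OO.X]: (0,1)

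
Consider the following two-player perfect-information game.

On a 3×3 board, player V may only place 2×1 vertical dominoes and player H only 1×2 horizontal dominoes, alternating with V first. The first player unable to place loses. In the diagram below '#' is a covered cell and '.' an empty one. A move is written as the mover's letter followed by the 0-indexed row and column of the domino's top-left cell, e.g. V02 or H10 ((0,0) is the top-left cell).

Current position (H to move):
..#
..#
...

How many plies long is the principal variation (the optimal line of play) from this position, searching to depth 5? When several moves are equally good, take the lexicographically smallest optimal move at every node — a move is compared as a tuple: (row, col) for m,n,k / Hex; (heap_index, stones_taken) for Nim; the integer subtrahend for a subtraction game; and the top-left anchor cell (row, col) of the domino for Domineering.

PV length from [..#/..#/...]: 1 ply

ply 1, H at ..#/..#/... | H00=-1→###/..#/...; H10=+1→..#/###/...*; H20=-1→..#/..#/##.; H21=-1→..#/..#/.##
ply 2: ..#/###/... is terminal -1 (V); from ..#/..#/... depth 5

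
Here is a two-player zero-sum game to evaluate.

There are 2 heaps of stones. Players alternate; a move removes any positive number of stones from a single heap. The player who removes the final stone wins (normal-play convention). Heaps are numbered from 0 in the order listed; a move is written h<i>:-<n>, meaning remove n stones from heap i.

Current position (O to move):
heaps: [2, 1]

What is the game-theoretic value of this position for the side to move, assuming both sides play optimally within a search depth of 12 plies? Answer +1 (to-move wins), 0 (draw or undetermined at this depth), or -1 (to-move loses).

p1 O@[(2,1)]: h0:-1[(1,1)]+1* h0:-2[(0,1)]-1 h1:-1[(2,0)]-1
p2 X@[(1,1)]: h0:-1[(0,1)]-1* h1:-1[(1,0)]-1
p3 O@[(0,1)]: h1:-1[(0,0)]+1*
p4 X@[(0,0)] terminal -1; root [(2,1)] d12

value((2,1), O) = +1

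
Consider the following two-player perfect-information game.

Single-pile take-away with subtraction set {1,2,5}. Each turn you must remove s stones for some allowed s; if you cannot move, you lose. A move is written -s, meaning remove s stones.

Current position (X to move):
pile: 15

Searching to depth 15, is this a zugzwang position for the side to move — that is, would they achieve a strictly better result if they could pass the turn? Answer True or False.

[15] X move#1: -1:-1/14*, -2:-1/13, -5:-1/10
[14] O move#2: -1:-1/13, -2:+1/12*, -5:+1/9
[12] X move#3: -1:-1/11*, -2:-1/10, -5:-1/7
[11] O move#4: -1:-1/10, -2:+1/9*, -5:+1/6
[9] X move#5: -1:-1/8*, -2:-1/7, -5:-1/4
[8] O move#6: -1:-1/7, -2:+1/6*, -5:+1/3
[6] X move#7: -1:-1/5*, -2:-1/4, -5:-1/1
[5] O move#8: -1:-1/4, -2:+1/3*, -5:+1/0
[3] X move#9: -1:-1/2*, -2:-1/1
[2] O move#10: -1:-1/1, -2:+1/0*
[0] end (terminal -1, X#11); searched 15 to 15
pass branch (O moves first from the same position):
  | [15] O move#1: -1:-1/14*, -2:-1/13, -5:-1/10
  | [14] X move#2: -1:-1/13, -2:+1/12*, -5:+1/9
  | [12] O move#3: -1:-1/11*, -2:-1/10, -5:-1/7
  | [11] X move#4: -1:-1/10, -2:+1/9*, -5:+1/6
  | [9] O move#5: -1:-1/8*, -2:-1/7, -5:-1/4
  | [8] X move#6: -1:-1/7, -2:+1/6*, -5:+1/3
  | [6] O move#7: -1:-1/5*, -2:-1/4, -5:-1/1
  | [5] X move#8: -1:-1/4, -2:+1/3*, -5:+1/0
  | [3] O move#9: -1:-1/2*, -2:-1/1
  | [2] X move#10: -1:-1/1, -2:+1/0*
  | [0] end (terminal -1, O#11); searched 15 to 15
X moving scores -1; X passing scores +1

zugzwang(15, X) = True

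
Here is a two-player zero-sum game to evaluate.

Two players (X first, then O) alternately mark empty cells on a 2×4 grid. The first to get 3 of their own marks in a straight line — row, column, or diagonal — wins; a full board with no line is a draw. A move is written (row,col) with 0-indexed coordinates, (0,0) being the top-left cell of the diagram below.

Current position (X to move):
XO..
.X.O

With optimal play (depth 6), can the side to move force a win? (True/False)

X winning at [XO../.X.O]: False

p1 X@[XO../.X.O]: (0,2)[XOX./.X.O]+0* (0,3)[XO.X/.X.O]+0 (1,0)[XO../XX.O]+0 (1,2)[XO../.XXO]+0
p2 O@[XOX./.X.O]: (0,3)[XOXO/.X.O]+0* (1,0)[XOX./OX.O]+0 (1,2)[XOX./.XOO]+0
p3 X@[XOXO/.X.O]: (1,0)[XOXO/XX.O]+0* (1,2)[XOXO/.XXO]+0
p4 O@[XOXO/XX.O]: (1,2)[XOXO/XXOO]+0*
p5 X@[XOXO/XXOO] terminal +0; root [XO../.X.O] d6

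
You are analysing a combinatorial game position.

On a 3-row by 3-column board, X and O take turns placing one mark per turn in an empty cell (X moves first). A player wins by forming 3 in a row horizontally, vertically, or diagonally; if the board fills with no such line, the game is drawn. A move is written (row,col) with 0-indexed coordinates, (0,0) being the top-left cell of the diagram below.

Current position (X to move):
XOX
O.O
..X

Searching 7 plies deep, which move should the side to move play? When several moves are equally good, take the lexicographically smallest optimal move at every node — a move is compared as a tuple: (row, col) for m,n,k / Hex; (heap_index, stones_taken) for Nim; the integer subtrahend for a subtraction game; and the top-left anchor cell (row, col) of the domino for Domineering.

X's best at [XOX/O.O/..X]: (1,1)

p1 X@[XOX/O.O/..X]: (1,1)[XOX/OXO/..X]+1* (2,0)[XOX/O.O/X.X]-1 (2,1)[XOX/O.O/.XX]-1
p2 O@[XOX/OXO/..X] terminal -1; root [XOX/O.O/..X] d7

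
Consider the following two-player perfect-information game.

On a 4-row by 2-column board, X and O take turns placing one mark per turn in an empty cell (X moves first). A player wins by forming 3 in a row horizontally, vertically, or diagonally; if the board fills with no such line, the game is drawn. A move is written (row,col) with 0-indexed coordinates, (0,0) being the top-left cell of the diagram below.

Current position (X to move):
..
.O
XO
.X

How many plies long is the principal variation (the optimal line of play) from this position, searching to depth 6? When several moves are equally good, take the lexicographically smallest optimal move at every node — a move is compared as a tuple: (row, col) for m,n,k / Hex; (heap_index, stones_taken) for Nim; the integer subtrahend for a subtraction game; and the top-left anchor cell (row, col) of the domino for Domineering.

ply 1, X at ../.O/XO/.X | (0,0)=-1→X./.O/XO/.X; (0,1)=+0→.X/.O/XO/.X*; (1,0)=-1→../XO/XO/.X; (3,0)=-1→../.O/XO/XX
ply 2, O at .X/.O/XO/.X | (0,0)=+0→OX/.O/XO/.X*; (1,0)=+0→.X/OO/XO/.X; (3,0)=+0→.X/.O/XO/OX
ply 3, X at OX/.O/XO/.X | (1,0)=+0→OX/XO/XO/.X*; (3,0)=+0→OX/.O/XO/XX
ply 4, O at OX/XO/XO/.X | (3,0)=+0→OX/XO/XO/OX*
ply 5: OX/XO/XO/OX is terminal +0 (X); from ../.O/XO/.X depth 6

PV length from [../.O/XO/.X]: 4 plies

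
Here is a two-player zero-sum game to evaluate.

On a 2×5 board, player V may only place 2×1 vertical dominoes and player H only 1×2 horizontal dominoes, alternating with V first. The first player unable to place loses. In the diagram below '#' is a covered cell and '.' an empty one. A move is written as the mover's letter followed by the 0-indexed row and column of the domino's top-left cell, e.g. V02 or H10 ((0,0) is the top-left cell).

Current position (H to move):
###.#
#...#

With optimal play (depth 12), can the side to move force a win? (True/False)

ply 1, H at ###.#/#...# | H11=-1→###.#/###.#; H12=+1→###.#/#.###*
ply 2: ###.#/#.### is terminal -1 (V); from ###.#/#...# depth 12

H winning at [###.#/#...#]: True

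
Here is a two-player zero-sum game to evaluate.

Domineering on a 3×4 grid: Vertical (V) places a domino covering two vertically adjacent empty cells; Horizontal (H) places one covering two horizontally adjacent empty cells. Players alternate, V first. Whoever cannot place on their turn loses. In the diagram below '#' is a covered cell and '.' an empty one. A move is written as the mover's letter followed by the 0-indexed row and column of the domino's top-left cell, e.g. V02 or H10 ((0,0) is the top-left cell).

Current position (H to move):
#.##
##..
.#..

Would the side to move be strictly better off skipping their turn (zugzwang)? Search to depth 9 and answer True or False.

zugzwang(#.##/##../.#.., H) = False

ply 1, H at #.##/##../.#.. | H12=+1→#.##/####/.#..*; H22=+1→#.##/##../.###
ply 2: #.##/####/.#.. is terminal -1 (V); from #.##/##../.#.. depth 9
if H skipped the turn, V would face:
~ ply 1, V at #.##/##../.#.. | V12=+1→#.##/###./.##.*; V13=+1→#.##/##.#/.#.#
~ ply 2: #.##/###./.##. is terminal -1 (H); from #.##/##../.#.. depth 9
compare (H): move=+1 vs pass=-1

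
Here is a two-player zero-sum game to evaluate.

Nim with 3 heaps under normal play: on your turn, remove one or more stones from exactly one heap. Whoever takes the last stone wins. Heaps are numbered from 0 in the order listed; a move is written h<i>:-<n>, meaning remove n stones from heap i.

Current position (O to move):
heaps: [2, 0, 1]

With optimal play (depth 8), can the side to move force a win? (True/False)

O winning at [(2,0,1)]: True

ply 1, O at (2,0,1) | h0:-1=+1→(1,0,1)*; h0:-2=-1→(0,0,1); h2:-1=-1→(2,0,0)
ply 2, X at (1,0,1) | h0:-1=-1→(0,0,1)*; h2:-1=-1→(1,0,0)
ply 3, O at (0,0,1) | h2:-1=+1→(0,0,0)*
ply 4: (0,0,0) is terminal -1 (X); from (2,0,1) depth 8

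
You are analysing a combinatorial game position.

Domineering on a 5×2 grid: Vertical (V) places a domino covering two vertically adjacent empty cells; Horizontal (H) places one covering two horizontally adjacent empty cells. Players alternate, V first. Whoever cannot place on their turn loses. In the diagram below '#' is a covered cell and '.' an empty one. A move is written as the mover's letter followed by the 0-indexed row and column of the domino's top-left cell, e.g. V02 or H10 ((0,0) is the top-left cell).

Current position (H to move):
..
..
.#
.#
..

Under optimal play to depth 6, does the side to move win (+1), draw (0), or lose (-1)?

value(../../.#/.#/.., H) = +1

[../../.#/.#/..] H move#1: H00:+1/##/../.#/.#/..*, H10:+1/../##/.#/.#/.., H40:-1/../../.#/.#/##
[##/../.#/.#/..] V move#2: V10:-1/##/#./##/.#/..*, V20:-1/##/../##/##/.., V30:-1/##/../.#/##/#.
[##/#./##/.#/..] H move#3: H40:+1/##/#./##/.#/##*
[##/#./##/.#/##] end (terminal -1, V#4); searched ../../.#/.#/.. to 6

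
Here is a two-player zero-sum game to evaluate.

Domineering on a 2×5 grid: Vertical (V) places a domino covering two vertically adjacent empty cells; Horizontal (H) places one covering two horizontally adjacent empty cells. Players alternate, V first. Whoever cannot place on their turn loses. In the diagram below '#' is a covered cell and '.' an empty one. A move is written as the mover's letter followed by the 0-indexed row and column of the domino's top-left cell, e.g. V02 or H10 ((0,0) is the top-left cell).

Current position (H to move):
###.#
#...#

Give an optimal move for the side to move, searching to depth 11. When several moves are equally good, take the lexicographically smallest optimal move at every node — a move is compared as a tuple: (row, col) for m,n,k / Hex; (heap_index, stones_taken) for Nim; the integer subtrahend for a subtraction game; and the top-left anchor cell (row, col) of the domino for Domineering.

p1 H@[###.#/#...#]: H11[###.#/###.#]-1 H12[###.#/#.###]+1*
p2 V@[###.#/#.###] terminal -1; root [###.#/#...#] d11

H's best at [###.#/#...#]: H12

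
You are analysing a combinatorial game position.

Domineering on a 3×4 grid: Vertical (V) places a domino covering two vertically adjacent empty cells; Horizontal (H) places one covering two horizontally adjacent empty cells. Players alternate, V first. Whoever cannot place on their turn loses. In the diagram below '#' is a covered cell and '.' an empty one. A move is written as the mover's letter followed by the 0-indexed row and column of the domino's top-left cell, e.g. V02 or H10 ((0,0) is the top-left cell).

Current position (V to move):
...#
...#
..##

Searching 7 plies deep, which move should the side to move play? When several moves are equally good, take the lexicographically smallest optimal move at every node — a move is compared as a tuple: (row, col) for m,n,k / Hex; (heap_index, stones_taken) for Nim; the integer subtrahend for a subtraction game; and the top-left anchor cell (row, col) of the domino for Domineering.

ply 1, V at ...#/...#/..## | V00=-1→#..#/#..#/..##; V01=+1→.#.#/.#.#/..##*; V02=-1→..##/..##/..##; V10=-1→...#/#..#/#.##; V11=+1→...#/.#.#/.###
ply 2, H at .#.#/.#.#/..## | H20=-1→.#.#/.#.#/####*
ply 3, V at .#.#/.#.#/#### | V00=+1→##.#/##.#/####*; V02=+1→.###/.###/####
ply 4: ##.#/##.#/#### is terminal -1 (H); from ...#/...#/..## depth 7

V's best at [...#/...#/..##]: V01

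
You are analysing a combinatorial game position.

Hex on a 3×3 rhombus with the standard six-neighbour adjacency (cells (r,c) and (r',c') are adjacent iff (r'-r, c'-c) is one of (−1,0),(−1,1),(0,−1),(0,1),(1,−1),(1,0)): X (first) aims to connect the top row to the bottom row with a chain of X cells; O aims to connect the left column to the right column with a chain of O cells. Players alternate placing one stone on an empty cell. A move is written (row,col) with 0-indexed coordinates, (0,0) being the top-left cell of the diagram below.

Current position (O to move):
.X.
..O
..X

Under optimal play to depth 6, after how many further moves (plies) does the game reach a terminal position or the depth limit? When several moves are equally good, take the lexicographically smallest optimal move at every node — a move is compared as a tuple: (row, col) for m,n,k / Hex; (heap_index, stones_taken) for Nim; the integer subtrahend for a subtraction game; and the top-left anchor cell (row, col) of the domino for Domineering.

ply 1, O at .X./..O/..X | (0,0)=-1→OX./..O/..X; (0,2)=-1→.XO/..O/..X; (1,0)=-1→.X./O.O/..X; (1,1)=+1→.X./.OO/..X*; (2,0)=+1→.X./..O/O.X; (2,1)=-1→.X./..O/.OX
ply 2, X at .X./.OO/..X | (0,0)=-1→XX./.OO/..X*; (0,2)=-1→.XX/.OO/..X; (1,0)=-1→.X./XOO/..X; (2,0)=-1→.X./.OO/X.X; (2,1)=-1→.X./.OO/.XX
ply 3, O at XX./.OO/..X | (0,2)=+1→XXO/.OO/..X*; (1,0)=+1→XX./OOO/..X; (2,0)=+1→XX./.OO/O.X; (2,1)=+1→XX./.OO/.OX
ply 4, X at XXO/.OO/..X | (1,0)=-1→XXO/XOO/..X*; (2,0)=-1→XXO/.OO/X.X; (2,1)=-1→XXO/.OO/.XX
ply 5, O at XXO/XOO/..X | (2,0)=+1→XXO/XOO/O.X*; (2,1)=-1→XXO/XOO/.OX
ply 6: XXO/XOO/O.X is terminal -1 (X); from .X./..O/..X depth 6

PV length from [.X./..O/..X]: 5 plies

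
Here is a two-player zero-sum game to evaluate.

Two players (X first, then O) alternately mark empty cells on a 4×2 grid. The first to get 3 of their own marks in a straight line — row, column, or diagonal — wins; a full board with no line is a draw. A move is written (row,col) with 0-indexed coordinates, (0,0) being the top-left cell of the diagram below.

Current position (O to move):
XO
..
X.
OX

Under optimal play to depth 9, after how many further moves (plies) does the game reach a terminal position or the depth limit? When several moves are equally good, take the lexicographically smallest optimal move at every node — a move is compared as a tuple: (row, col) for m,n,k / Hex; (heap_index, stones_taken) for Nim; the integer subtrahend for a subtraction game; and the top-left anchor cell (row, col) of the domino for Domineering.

ply 1, O at XO/../X./OX | (1,0)=+0→XO/O./X./OX*; (1,1)=-1→XO/.O/X./OX; (2,1)=-1→XO/../XO/OX
ply 2, X at XO/O./X./OX | (1,1)=+0→XO/OX/X./OX*; (2,1)=+0→XO/O./XX/OX
ply 3, O at XO/OX/X./OX | (2,1)=+0→XO/OX/XO/OX*
ply 4: XO/OX/XO/OX is terminal +0 (X); from XO/../X./OX depth 9

PV length from [XO/../X./OX]: 3 plies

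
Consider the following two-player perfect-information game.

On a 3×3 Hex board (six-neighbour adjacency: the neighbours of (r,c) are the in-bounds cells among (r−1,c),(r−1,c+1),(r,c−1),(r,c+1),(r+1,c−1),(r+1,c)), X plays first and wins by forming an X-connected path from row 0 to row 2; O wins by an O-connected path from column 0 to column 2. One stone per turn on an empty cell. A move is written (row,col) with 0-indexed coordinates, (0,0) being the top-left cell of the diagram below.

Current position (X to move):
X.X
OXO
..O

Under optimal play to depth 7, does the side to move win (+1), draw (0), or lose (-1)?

value(X.X/OXO/..O, X) = +1

ply 1, X at X.X/OXO/..O | (0,1)=+1→XXX/OXO/..O*; (2,0)=+1→X.X/OXO/X.O; (2,1)=+1→X.X/OXO/.XO
ply 2, O at XXX/OXO/..O | (2,0)=-1→XXX/OXO/O.O*; (2,1)=-1→XXX/OXO/.OO
ply 3, X at XXX/OXO/O.O | (2,1)=+1→XXX/OXO/OXO*
ply 4: XXX/OXO/OXO is terminal -1 (O); from X.X/OXO/..O depth 7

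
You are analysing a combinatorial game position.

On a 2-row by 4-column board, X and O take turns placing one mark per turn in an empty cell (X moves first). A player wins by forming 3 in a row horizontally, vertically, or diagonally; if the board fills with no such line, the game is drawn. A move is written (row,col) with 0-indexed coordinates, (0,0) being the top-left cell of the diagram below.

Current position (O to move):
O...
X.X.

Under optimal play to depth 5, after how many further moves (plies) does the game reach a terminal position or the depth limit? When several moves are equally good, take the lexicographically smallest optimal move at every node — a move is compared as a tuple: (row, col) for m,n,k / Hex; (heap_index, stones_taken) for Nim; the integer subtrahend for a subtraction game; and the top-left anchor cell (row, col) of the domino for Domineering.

PV length from [O.../X.X.]: 5 plies

p1 O@[O.../X.X.]: (0,1)[OO../X.X.]-1 (0,2)[O.O./X.X.]-1 (0,3)[O..O/X.X.]-1 (1,1)[O.../XOX.]+0* (1,3)[O.../X.XO]-1
p2 X@[O.../XOX.]: (0,1)[OX../XOX.]+0* (0,2)[O.X./XOX.]+0 (0,3)[O..X/XOX.]+0 (1,3)[O.../XOXX]+0
p3 O@[OX../XOX.]: (0,2)[OXO./XOX.]+0* (0,3)[OX.O/XOX.]+0 (1,3)[OX../XOXO]+0
p4 X@[OXO./XOX.]: (0,3)[OXOX/XOX.]+0* (1,3)[OXO./XOXX]+0
p5 O@[OXOX/XOX.]: (1,3)[OXOX/XOXO]+0*
p6 X@[OXOX/XOXO] terminal +0; root [O.../X.X.] d5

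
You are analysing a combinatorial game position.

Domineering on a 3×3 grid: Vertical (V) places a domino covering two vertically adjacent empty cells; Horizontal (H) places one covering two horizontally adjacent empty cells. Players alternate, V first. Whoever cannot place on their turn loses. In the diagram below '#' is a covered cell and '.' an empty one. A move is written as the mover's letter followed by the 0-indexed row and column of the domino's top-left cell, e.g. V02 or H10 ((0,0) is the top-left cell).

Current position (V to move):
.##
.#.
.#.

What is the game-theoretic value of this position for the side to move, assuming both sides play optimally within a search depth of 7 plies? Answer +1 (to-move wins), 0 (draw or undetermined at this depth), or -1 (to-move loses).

value(.##/.#./.#., V) = +1

p1 V@[.##/.#./.#.]: V00[###/##./.#.]+1* V10[.##/##./##.]+1 V12[.##/.##/.##]+1
p2 H@[###/##./.#.] terminal -1; root [.##/.#./.#.] d7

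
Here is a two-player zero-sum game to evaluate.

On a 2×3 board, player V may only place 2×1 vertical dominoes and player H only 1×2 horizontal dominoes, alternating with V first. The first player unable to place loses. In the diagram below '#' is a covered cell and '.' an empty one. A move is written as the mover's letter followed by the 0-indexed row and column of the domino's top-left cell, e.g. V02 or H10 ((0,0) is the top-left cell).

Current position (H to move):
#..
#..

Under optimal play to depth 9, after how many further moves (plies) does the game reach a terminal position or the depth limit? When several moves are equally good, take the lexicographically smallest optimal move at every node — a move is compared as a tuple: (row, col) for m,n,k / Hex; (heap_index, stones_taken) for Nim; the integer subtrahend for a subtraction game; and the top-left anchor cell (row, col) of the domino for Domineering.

PV length from [#../#..]: 1 ply

ply 1, H at #../#.. | H01=+1→###/#..*; H11=+1→#../###
ply 2: ###/#.. is terminal -1 (V); from #../#.. depth 9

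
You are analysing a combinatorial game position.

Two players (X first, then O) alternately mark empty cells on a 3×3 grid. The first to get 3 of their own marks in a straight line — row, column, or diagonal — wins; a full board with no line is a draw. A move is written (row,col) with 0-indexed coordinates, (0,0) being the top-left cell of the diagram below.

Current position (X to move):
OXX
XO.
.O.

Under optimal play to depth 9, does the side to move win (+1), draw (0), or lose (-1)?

value(OXX/XO./.O., X) = 0

p1 X@[OXX/XO./.O.]: (1,2)[OXX/XOX/.O.]-1 (2,0)[OXX/XO./XO.]-1 (2,2)[OXX/XO./.OX]+0*
p2 O@[OXX/XO./.OX]: (1,2)[OXX/XOO/.OX]+0* (2,0)[OXX/XO./OOX]-1
p3 X@[OXX/XOO/.OX]: (2,0)[OXX/XOO/XOX]+0*
p4 O@[OXX/XOO/XOX] terminal +0; root [OXX/XO./.O.] d9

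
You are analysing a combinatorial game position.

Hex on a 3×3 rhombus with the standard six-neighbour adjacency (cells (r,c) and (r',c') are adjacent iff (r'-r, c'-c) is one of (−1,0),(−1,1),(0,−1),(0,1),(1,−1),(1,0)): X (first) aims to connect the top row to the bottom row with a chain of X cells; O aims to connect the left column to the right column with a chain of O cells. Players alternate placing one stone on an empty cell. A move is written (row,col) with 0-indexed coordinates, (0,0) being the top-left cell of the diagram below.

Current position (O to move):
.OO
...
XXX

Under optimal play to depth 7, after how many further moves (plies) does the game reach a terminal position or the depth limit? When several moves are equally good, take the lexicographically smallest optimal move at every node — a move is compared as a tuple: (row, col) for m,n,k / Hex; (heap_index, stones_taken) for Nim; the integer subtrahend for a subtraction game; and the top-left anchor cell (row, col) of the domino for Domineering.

[.OO/.../XXX] O move#1: (0,0):+1/OOO/.../XXX*, (1,0):+1/.OO/O../XXX, (1,1):+1/.OO/.O./XXX, (1,2):+1/.OO/..O/XXX
[OOO/.../XXX] end (terminal -1, X#2); searched .OO/.../XXX to 7

PV length from [.OO/.../XXX]: 1 ply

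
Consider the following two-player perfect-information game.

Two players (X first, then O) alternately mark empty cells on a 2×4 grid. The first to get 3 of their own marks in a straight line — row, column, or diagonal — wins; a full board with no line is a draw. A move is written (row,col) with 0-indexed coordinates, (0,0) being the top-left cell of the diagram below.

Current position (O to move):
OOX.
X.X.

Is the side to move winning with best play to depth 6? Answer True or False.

[OOX./X.X.] O move#1: (0,3):-1/OOXO/X.X., (1,1):+0/OOX./XOX.*, (1,3):-1/OOX./X.XO
[OOX./XOX.] X move#2: (0,3):+0/OOXX/XOX.*, (1,3):+0/OOX./XOXX
[OOXX/XOX.] O move#3: (1,3):+0/OOXX/XOXO*
[OOXX/XOXO] end (terminal +0, X#4); searched OOX./X.X. to 6

O winning at [OOX./X.X.]: False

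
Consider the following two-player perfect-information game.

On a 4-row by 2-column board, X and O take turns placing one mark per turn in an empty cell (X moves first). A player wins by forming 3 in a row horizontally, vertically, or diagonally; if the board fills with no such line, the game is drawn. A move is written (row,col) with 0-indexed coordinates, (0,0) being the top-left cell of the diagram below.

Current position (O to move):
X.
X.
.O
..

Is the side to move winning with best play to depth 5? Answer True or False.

O winning at [X./X./.O/..]: False

ply 1, O at X./X./.O/.. | (0,1)=-1→XO/X./.O/..; (1,1)=-1→X./XO/.O/..; (2,0)=+0→X./X./OO/..*; (3,0)=-1→X./X./.O/O.; (3,1)=-1→X./X./.O/.O
ply 2, X at X./X./OO/.. | (0,1)=+0→XX/X./OO/..*; (1,1)=+0→X./XX/OO/..; (3,0)=-1→X./X./OO/X.; (3,1)=+0→X./X./OO/.X
ply 3, O at XX/X./OO/.. | (1,1)=+0→XX/XO/OO/..*; (3,0)=+0→XX/X./OO/O.; (3,1)=+0→XX/X./OO/.O
ply 4, X at XX/XO/OO/.. | (3,0)=-1→XX/XO/OO/X.; (3,1)=+0→XX/XO/OO/.X*
ply 5, O at XX/XO/OO/.X | (3,0)=+0→XX/XO/OO/OX*
ply 6: XX/XO/OO/OX is terminal +0 (X); from X./X./.O/.. depth 5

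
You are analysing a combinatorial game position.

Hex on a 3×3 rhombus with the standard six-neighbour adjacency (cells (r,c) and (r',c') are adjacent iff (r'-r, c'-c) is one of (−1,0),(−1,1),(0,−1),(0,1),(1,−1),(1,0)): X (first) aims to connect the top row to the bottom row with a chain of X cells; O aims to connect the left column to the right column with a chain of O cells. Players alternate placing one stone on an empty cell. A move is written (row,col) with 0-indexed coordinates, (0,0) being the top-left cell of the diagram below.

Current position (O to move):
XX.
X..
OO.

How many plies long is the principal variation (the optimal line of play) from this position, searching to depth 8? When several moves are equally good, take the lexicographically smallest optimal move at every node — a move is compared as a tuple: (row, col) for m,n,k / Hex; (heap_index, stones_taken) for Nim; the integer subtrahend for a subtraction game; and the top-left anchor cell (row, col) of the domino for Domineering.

[XX./X../OO.] O move#1: (0,2):+1/XXO/X../OO.*, (1,1):+1/XX./XO./OO., (1,2):+1/XX./X.O/OO., (2,2):+1/XX./X../OOO
[XXO/X../OO.] X move#2: (1,1):-1/XXO/XX./OO.*, (1,2):-1/XXO/X.X/OO., (2,2):-1/XXO/X../OOX
[XXO/XX./OO.] O move#3: (1,2):+1/XXO/XXO/OO.*, (2,2):+1/XXO/XX./OOO
[XXO/XXO/OO.] end (terminal -1, X#4); searched XX./X../OO. to 8

PV length from [XX./X../OO.]: 3 plies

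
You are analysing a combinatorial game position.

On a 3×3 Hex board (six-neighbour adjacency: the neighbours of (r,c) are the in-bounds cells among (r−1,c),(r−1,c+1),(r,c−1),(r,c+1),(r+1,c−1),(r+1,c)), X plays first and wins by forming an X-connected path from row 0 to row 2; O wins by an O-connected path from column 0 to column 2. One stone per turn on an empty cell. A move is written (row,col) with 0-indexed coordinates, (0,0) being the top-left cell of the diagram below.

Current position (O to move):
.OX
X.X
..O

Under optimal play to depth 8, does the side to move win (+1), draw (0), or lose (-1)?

value(.OX/X.X/..O, O) = -1

ply 1, O at .OX/X.X/..O | (0,0)=-1→OOX/X.X/..O*; (1,1)=-1→.OX/XOX/..O; (2,0)=-1→.OX/X.X/O.O; (2,1)=-1→.OX/X.X/.OO
ply 2, X at OOX/X.X/..O | (1,1)=+1→OOX/XXX/..O*; (2,0)=+1→OOX/X.X/X.O; (2,1)=+1→OOX/X.X/.XO
ply 3, O at OOX/XXX/..O | (2,0)=-1→OOX/XXX/O.O*; (2,1)=-1→OOX/XXX/.OO
ply 4, X at OOX/XXX/O.O | (2,1)=+1→OOX/XXX/OXO*
ply 5: OOX/XXX/OXO is terminal -1 (O); from .OX/X.X/..O depth 8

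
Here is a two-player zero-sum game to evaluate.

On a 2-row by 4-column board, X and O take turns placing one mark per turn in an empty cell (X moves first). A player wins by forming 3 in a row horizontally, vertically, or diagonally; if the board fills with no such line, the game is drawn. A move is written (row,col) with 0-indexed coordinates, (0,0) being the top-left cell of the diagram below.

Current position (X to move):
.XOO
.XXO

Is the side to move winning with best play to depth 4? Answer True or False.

p1 X@[.XOO/.XXO]: (0,0)[XXOO/.XXO]+0 (1,0)[.XOO/XXXO]+1*
p2 O@[.XOO/XXXO] terminal -1; root [.XOO/.XXO] d4

X winning at [.XOO/.XXO]: True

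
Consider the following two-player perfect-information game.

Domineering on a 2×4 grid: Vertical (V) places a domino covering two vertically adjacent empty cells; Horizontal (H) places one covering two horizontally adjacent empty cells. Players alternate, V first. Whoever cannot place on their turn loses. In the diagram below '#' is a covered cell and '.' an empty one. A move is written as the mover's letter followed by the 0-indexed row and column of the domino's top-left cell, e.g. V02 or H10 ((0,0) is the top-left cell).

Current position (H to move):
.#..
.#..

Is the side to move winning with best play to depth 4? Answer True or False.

ply 1, H at .#../.#.. | H02=+1→.###/.#..*; H12=+1→.#../.###
ply 2, V at .###/.#.. | V00=-1→####/##..*
ply 3, H at ####/##.. | H12=+1→####/####*
ply 4: ####/#### is terminal -1 (V); from .#../.#.. depth 4

H winning at [.#../.#..]: True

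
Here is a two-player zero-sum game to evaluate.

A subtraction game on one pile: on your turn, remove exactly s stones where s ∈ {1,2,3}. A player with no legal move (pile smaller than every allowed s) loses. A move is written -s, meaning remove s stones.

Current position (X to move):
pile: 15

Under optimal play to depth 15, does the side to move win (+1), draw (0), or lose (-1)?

value(15, X) = +1

[15] X move#1: -1:-1/14, -2:-1/13, -3:+1/12*
[12] O move#2: -1:-1/11*, -2:-1/10, -3:-1/9
[11] X move#3: -1:-1/10, -2:-1/9, -3:+1/8*
[8] O move#4: -1:-1/7*, -2:-1/6, -3:-1/5
[7] X move#5: -1:-1/6, -2:-1/5, -3:+1/4*
[4] O move#6: -1:-1/3*, -2:-1/2, -3:-1/1
[3] X move#7: -1:-1/2, -2:-1/1, -3:+1/0*
[0] end (terminal -1, O#8); searched 15 to 15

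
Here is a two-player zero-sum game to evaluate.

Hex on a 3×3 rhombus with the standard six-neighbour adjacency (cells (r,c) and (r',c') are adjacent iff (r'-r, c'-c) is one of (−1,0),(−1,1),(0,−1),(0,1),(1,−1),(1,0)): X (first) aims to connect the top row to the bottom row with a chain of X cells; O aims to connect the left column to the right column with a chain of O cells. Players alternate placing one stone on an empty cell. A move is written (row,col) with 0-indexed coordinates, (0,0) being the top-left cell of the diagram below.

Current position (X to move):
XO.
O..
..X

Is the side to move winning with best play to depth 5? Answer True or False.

[XO./O../..X] X move#1: (0,2):+1/XOX/O../..X*, (1,1):-1/XO./OX./..X, (1,2):-1/XO./O.X/..X, (2,0):-1/XO./O../X.X, (2,1):-1/XO./O../.XX
[XOX/O../..X] O move#2: (1,1):-1/XOX/OO./..X*, (1,2):-1/XOX/O.O/..X, (2,0):-1/XOX/O../O.X, (2,1):-1/XOX/O../.OX
[XOX/OO./..X] X move#3: (1,2):+1/XOX/OOX/..X*, (2,0):-1/XOX/OO./X.X, (2,1):-1/XOX/OO./.XX
[XOX/OOX/..X] end (terminal -1, O#4); searched XO./O../..X to 5

X winning at [XO./O../..X]: True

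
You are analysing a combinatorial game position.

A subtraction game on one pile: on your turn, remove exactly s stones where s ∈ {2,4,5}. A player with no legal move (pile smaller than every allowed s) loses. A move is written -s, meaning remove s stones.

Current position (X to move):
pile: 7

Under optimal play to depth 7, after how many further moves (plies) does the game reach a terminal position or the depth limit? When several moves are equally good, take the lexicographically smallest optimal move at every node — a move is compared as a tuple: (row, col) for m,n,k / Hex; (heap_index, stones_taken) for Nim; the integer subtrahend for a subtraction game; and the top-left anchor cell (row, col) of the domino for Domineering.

PV length from [7]: 2 plies

p1 X@[7]: -2[5]-1* -4[3]-1 -5[2]-1
p2 O@[5]: -2[3]-1 -4[1]+1* -5[0]+1
p3 X@[1] terminal -1; root [7] d7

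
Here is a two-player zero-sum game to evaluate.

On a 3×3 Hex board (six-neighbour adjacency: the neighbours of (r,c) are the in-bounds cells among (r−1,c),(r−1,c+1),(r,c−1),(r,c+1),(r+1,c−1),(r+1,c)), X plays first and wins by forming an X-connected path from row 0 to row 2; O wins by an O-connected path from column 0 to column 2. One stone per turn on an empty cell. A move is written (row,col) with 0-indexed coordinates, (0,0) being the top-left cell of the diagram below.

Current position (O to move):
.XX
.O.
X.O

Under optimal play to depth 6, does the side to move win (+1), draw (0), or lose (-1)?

value(.XX/.O./X.O, O) = +1

p1 O@[.XX/.O./X.O]: (0,0)[OXX/.O./X.O]-1 (1,0)[.XX/OO./X.O]+1* (1,2)[.XX/.OO/X.O]-1 (2,1)[.XX/.O./XOO]-1
p2 X@[.XX/OO./X.O]: (0,0)[XXX/OO./X.O]-1* (1,2)[.XX/OOX/X.O]-1 (2,1)[.XX/OO./XXO]-1
p3 O@[XXX/OO./X.O]: (1,2)[XXX/OOO/X.O]+1* (2,1)[XXX/OO./XOO]+1
p4 X@[XXX/OOO/X.O] terminal -1; root [.XX/.O./X.O] d6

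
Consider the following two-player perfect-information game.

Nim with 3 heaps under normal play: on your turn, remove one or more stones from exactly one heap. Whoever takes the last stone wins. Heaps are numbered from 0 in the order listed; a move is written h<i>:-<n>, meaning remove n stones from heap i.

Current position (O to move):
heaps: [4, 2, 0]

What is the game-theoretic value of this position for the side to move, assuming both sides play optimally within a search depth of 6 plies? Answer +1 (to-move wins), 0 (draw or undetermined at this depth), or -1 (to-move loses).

p1 O@[(4,2,0)]: h0:-1[(3,2,0)]-1 h0:-2[(2,2,0)]+1* h0:-3[(1,2,0)]-1 h0:-4[(0,2,0)]-1 h1:-1[(4,1,0)]-1 h1:-2[(4,0,0)]-1
p2 X@[(2,2,0)]: h0:-1[(1,2,0)]-1* h0:-2[(0,2,0)]-1 h1:-1[(2,1,0)]-1 h1:-2[(2,0,0)]-1
p3 O@[(1,2,0)]: h0:-1[(0,2,0)]-1 h1:-1[(1,1,0)]+1* h1:-2[(1,0,0)]-1
p4 X@[(1,1,0)]: h0:-1[(0,1,0)]-1* h1:-1[(1,0,0)]-1
p5 O@[(0,1,0)]: h1:-1[(0,0,0)]+1*
p6 X@[(0,0,0)] terminal -1; root [(4,2,0)] d6

value((4,2,0), O) = +1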